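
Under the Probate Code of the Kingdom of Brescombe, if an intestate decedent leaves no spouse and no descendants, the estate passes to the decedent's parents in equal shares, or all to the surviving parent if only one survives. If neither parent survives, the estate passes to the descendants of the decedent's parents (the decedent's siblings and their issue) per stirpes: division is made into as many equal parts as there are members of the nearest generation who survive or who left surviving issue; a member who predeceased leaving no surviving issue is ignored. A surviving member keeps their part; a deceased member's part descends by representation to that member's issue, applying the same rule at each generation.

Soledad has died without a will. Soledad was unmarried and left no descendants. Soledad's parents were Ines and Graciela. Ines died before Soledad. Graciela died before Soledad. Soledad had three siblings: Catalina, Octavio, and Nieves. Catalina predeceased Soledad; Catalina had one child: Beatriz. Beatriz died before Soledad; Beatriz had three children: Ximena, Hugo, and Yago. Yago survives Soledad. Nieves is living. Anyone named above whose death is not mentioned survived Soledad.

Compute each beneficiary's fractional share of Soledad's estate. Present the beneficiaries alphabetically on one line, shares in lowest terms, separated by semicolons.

Hugo 1/9; Nieves 1/3; Octavio 1/3; Ximena 1/9; Yago 1/9

Neither parent survives and there are no descendants, so the estate passes to Soledad's siblings and their issue per stirpes.
The estate is divided into 3 equal shares of 1/3 among Catalina, Octavio, Nieves.
Catalina predeceased; the 1/3 allotted to Catalina's branch passes to Catalina's issue by representation.
Beatriz's line is the sole branch at this level, so the full 1/3 passes to Beatriz's issue by representation.
The 1/3 is divided into 3 equal shares of 1/9 among Ximena, Hugo, Yago.
Ximena is living and takes 1/9.
Hugo is living and takes 1/9.
Yago is living and takes 1/9.
Octavio is living and takes 1/3.
Nieves is living and takes 1/3.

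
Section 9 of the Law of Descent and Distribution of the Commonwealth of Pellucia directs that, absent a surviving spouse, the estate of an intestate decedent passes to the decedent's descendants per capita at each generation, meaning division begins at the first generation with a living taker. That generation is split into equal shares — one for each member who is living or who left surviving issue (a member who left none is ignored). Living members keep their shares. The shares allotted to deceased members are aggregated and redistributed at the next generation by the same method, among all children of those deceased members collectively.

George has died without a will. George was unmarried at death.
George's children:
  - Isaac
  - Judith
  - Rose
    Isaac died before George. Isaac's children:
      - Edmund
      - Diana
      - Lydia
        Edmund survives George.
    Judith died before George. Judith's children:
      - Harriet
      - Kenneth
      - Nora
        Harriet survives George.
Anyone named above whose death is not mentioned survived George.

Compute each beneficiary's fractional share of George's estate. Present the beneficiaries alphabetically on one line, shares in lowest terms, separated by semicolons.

Diana 1/9; Edmund 1/9; Harriet 1/9; Kenneth 1/9; Lydia 1/9; Nora 1/9; Rose 1/3

There is no surviving spouse, so the entire estate passes to George's descendants per capita at each generation.
At generation 1 (Isaac, Judith, Rose) there are 3 shares of (1)/3 = 1/3 each.
Living: Rose — each takes 1/3.
Deceased: Isaac and Judith. Their combined 2/3 is pooled and carried to generation 2.
At generation 2 (Edmund, Diana, Lydia, Harriet, Kenneth, Nora) there are 6 shares of (2/3)/6 = 1/9 each.
Living: Edmund, Diana, Lydia, Harriet, Kenneth, and Nora — each takes 1/9.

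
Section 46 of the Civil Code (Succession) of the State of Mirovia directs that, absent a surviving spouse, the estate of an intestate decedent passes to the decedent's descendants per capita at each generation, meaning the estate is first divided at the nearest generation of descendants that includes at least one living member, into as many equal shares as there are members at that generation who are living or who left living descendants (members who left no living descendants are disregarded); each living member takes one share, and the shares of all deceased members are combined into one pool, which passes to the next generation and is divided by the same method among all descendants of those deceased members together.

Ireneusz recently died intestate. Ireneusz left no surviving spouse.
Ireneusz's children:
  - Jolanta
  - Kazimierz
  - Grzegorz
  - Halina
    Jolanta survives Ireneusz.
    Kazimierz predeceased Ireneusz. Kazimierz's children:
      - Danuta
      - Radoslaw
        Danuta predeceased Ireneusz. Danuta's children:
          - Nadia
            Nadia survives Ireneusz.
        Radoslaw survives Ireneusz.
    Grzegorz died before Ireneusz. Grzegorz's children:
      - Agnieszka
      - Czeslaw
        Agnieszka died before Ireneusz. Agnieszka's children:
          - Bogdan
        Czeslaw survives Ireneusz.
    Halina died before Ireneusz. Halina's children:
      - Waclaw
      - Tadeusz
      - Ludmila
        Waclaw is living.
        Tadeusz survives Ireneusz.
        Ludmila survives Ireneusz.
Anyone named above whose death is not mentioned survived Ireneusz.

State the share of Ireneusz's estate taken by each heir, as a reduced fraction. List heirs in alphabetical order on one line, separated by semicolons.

There is no surviving spouse, so the entire estate passes to Ireneusz's descendants per capita at each generation.
At generation 1 (Jolanta, Kazimierz, Grzegorz, Halina) there are 4 shares of (1)/4 = 1/4 each.
Living: Jolanta — each takes 1/4.
Deceased: Kazimierz, Grzegorz, and Halina. Their combined 3/4 is pooled and carried to generation 2.
At generation 2 (Danuta, Radoslaw, Agnieszka, Czeslaw, Waclaw, Tadeusz, Ludmila) there are 7 shares of (3/4)/7 = 3/28 each.
Living: Radoslaw, Czeslaw, Waclaw, Tadeusz, and Ludmila — each takes 3/28.
Deceased: Danuta and Agnieszka. Their combined 3/14 is pooled and carried to generation 3.
At generation 3 (Nadia, Bogdan) there are 2 shares of (3/14)/2 = 3/28 each.
Living: Nadia and Bogdan — each takes 3/28.

Bogdan 3/28; Czeslaw 3/28; Jolanta 1/4; Ludmila 3/28; Nadia 3/28; Radoslaw 3/28; Tadeusz 3/28; Waclaw 3/28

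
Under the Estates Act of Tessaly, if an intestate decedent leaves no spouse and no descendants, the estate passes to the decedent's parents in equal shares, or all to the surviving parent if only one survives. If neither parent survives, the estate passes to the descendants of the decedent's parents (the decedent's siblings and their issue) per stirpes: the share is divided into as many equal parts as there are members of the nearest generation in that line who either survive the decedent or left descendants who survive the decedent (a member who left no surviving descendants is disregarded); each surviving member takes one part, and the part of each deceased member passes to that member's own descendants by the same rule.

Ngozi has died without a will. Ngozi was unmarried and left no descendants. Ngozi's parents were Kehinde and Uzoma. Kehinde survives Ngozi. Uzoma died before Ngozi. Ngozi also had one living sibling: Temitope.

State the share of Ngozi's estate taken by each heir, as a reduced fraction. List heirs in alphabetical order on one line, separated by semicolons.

Only one parent, Kehinde, survives, so Kehinde takes the entire estate. The siblings take nothing because a surviving parent has priority.

Kehinde 1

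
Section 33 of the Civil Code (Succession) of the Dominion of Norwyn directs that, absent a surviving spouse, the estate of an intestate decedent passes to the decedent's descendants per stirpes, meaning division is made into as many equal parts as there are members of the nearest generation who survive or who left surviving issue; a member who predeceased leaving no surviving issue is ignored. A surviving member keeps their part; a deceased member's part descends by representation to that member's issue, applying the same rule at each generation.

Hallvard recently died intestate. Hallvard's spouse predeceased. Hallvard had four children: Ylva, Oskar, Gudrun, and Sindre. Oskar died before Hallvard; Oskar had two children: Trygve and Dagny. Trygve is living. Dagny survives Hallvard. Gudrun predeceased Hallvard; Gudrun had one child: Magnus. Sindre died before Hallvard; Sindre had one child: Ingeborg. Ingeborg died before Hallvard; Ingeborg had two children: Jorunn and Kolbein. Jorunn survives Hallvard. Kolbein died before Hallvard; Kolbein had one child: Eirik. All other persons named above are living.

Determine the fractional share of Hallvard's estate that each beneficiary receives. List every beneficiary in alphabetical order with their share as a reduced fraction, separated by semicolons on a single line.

There is no surviving spouse, so the entire estate passes to Hallvard's descendants per stirpes.
The estate is divided into 4 equal shares of 1/4 among Ylva, Oskar, Gudrun, Sindre.
Ylva is living and takes 1/4.
Oskar predeceased; the 1/4 allotted to Oskar's branch passes to Oskar's issue by representation.
The 1/4 is divided into 2 equal shares of 1/8 among Trygve, Dagny.
Trygve is living and takes 1/8.
Dagny is living and takes 1/8.
Gudrun predeceased; the 1/4 allotted to Gudrun's branch passes to Gudrun's issue by representation.
Magnus is the sole taker at this level and receives the full 1/4.
Sindre predeceased; the 1/4 allotted to Sindre's branch passes to Sindre's issue by representation.
Ingeborg's line is the sole branch at this level, so the full 1/4 passes to Ingeborg's issue by representation.
The 1/4 is divided into 2 equal shares of 1/8 among Jorunn, Kolbein.
Jorunn is living and takes 1/8.
Kolbein predeceased; the 1/8 allotted to Kolbein's branch passes to Kolbein's issue by representation.
Eirik is the sole taker at this level and receives the full 1/8.

Dagny 1/8; Eirik 1/8; Jorunn 1/8; Magnus 1/4; Trygve 1/8; Ylva 1/4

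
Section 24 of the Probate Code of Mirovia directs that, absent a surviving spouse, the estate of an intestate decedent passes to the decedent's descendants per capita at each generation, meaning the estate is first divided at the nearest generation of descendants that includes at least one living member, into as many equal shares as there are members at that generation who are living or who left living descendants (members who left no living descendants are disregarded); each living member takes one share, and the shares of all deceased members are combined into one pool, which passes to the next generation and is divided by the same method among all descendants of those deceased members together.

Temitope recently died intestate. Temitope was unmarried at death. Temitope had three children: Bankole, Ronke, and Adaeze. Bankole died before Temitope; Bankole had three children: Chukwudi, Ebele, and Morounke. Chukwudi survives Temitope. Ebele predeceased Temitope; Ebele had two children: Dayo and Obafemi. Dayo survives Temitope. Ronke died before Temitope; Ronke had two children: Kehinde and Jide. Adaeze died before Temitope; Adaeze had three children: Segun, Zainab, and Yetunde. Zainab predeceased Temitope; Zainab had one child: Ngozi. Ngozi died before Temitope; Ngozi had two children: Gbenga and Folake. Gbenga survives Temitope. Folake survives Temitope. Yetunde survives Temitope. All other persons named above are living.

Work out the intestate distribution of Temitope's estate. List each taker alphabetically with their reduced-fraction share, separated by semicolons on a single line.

Chukwudi 1/8; Dayo 1/12; Folake 1/24; Gbenga 1/24; Jide 1/8; Kehinde 1/8; Morounke 1/8; Obafemi 1/12; Segun 1/8; Yetunde 1/8

There is no surviving spouse, so the entire estate passes to Temitope's descendants per capita at each generation.
No one at generation 1 (Bankole, Ronke, Adaeze) is living; moving to the next generation.
At generation 2 (Chukwudi, Ebele, Morounke, Kehinde, Jide, Segun, Zainab, Yetunde) there are 8 shares of (1)/8 = 1/8 each.
Living: Chukwudi, Morounke, Kehinde, Jide, Segun, and Yetunde — each takes 1/8.
Deceased: Ebele and Zainab. Their combined 1/4 is pooled and carried to generation 3.
At generation 3 (Dayo, Obafemi, Ngozi) there are 3 shares of (1/4)/3 = 1/12 each.
Living: Dayo and Obafemi — each takes 1/12.
Deceased: Ngozi. That 1/12 share is carried to generation 4.
At generation 4 (Gbenga, Folake) there are 2 shares of (1/12)/2 = 1/24 each.
Living: Gbenga and Folake — each takes 1/24.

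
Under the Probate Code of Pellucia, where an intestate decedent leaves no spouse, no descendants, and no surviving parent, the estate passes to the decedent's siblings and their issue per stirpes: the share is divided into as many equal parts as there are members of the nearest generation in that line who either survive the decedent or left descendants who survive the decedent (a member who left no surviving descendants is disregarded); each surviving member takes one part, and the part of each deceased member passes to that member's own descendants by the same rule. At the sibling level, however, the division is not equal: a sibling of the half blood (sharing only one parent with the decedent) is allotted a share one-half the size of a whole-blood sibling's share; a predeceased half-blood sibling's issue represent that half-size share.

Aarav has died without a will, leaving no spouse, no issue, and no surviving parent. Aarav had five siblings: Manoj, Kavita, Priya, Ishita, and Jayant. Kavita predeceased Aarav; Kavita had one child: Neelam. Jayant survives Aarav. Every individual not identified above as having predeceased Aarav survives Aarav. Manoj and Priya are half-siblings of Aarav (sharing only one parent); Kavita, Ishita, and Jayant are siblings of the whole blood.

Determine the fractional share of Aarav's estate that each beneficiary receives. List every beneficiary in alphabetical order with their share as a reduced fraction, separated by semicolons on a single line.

Ishita 1/4; Jayant 1/4; Manoj 1/8; Neelam 1/4; Priya 1/8

No spouse, descendants, or parent survives, so the estate passes to Aarav's siblings per stirpes.
Half-blood siblings count for one-half the weight of whole-blood siblings at the initial division.
Dividing 1 in proportion to weights (total weight 4): Manoj (weight 1/2) → 1/8; Kavita (weight 1) → 1/4; Priya (weight 1/2) → 1/8; Ishita (weight 1) → 1/4; Jayant (weight 1) → 1/4.
Manoj is living and takes 1/8.
Kavita predeceased; the 1/4 allotted to Kavita's branch passes to Kavita's issue by representation.
Neelam is the sole taker at this level and receives the full 1/4.
Priya is living and takes 1/8.
Ishita is living and takes 1/4.
Jayant is living and takes 1/4.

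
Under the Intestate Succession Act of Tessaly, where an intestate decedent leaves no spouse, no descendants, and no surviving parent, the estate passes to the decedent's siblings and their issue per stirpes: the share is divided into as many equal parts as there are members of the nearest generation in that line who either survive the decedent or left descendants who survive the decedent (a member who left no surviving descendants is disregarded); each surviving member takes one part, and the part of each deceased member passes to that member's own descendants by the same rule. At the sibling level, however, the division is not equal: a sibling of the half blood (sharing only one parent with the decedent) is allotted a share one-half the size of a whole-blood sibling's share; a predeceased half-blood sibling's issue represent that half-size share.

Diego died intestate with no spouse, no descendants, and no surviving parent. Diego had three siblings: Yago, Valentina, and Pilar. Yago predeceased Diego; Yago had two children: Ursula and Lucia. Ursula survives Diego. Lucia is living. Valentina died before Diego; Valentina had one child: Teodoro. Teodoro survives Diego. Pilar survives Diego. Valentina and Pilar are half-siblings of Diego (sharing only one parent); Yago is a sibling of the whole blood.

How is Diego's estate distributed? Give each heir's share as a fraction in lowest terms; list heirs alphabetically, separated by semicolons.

No spouse, descendants, or parent survives, so the estate passes to Diego's siblings per stirpes.
Half-blood siblings count for one-half the weight of whole-blood siblings at the initial division.
Dividing 1 in proportion to weights (total weight 2): Yago (weight 1) → 1/2; Valentina (weight 1/2) → 1/4; Pilar (weight 1/2) → 1/4.
Yago predeceased; the 1/2 allotted to Yago's branch passes to Yago's issue by representation.
The 1/2 is divided into 2 equal shares of 1/4 among Ursula, Lucia.
Ursula is living and takes 1/4.
Lucia is living and takes 1/4.
Valentina predeceased; the 1/4 allotted to Valentina's branch passes to Valentina's issue by representation.
Teodoro is the sole taker at this level and receives the full 1/4.
Pilar is living and takes 1/4.

Lucia 1/4; Pilar 1/4; Teodoro 1/4; Ursula 1/4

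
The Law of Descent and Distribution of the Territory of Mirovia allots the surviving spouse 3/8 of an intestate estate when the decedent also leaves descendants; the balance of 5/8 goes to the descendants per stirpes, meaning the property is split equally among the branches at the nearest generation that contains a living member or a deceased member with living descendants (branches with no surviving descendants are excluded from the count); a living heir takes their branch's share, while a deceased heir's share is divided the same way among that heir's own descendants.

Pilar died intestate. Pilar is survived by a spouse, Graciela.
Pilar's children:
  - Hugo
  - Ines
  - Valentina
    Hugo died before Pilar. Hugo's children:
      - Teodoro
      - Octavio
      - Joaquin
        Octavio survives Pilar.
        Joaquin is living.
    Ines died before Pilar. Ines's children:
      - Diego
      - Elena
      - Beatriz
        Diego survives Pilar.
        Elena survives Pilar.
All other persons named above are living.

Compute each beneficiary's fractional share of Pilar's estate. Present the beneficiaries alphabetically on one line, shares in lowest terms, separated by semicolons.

Beatriz 5/72; Diego 5/72; Elena 5/72; Graciela 3/8; Joaquin 5/72; Octavio 5/72; Teodoro 5/72; Valentina 5/24

Graciela, as surviving spouse, takes 3/8.
The remaining 5/8 passes to Pilar's descendants per stirpes.
The 5/8 is divided into 3 equal shares of 5/24 among Hugo, Ines, Valentina.
Hugo predeceased; the 5/24 allotted to Hugo's branch passes to Hugo's issue by representation.
The 5/24 is divided into 3 equal shares of 5/72 among Teodoro, Octavio, Joaquin.
Teodoro is living and takes 5/72.
Octavio is living and takes 5/72.
Joaquin is living and takes 5/72.
Ines predeceased; the 5/24 allotted to Ines's branch passes to Ines's issue by representation.
The 5/24 is divided into 3 equal shares of 5/72 among Diego, Elena, Beatriz.
Diego is living and takes 5/72.
Elena is living and takes 5/72.
Beatriz is living and takes 5/72.
Valentina is living and takes 5/24.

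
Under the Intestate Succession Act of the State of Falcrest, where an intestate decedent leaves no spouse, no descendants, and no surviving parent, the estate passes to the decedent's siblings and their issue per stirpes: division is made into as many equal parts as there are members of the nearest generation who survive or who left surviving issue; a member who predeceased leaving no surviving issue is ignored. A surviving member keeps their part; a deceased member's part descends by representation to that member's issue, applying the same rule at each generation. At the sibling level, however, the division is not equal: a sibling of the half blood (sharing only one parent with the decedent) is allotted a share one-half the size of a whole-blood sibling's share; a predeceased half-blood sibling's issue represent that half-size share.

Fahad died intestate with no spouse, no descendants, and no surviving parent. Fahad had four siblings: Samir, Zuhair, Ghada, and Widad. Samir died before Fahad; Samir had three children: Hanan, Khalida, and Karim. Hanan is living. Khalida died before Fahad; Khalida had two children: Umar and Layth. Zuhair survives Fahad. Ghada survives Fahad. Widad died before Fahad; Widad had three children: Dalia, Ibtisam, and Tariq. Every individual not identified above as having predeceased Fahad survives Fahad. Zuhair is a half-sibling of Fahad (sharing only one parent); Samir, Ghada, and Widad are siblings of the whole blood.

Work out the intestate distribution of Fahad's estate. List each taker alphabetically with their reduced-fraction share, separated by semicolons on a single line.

Dalia 2/21; Ghada 2/7; Hanan 2/21; Ibtisam 2/21; Karim 2/21; Layth 1/21; Tariq 2/21; Umar 1/21; Zuhair 1/7

No spouse, descendants, or parent survives, so the estate passes to Fahad's siblings per stirpes.
Half-blood siblings count for one-half the weight of whole-blood siblings at the initial division.
Dividing 1 in proportion to weights (total weight 7/2): Samir (weight 1) → 2/7; Zuhair (weight 1/2) → 1/7; Ghada (weight 1) → 2/7; Widad (weight 1) → 2/7.
Samir predeceased; the 2/7 allotted to Samir's branch passes to Samir's issue by representation.
The 2/7 is divided into 3 equal shares of 2/21 among Hanan, Khalida, Karim.
Hanan is living and takes 2/21.
Khalida predeceased; the 2/21 allotted to Khalida's branch passes to Khalida's issue by representation.
The 2/21 is divided into 2 equal shares of 1/21 among Umar, Layth.
Umar is living and takes 1/21.
Layth is living and takes 1/21.
Karim is living and takes 2/21.
Zuhair is living and takes 1/7.
Ghada is living and takes 2/7.
Widad predeceased; the 2/7 allotted to Widad's branch passes to Widad's issue by representation.
The 2/7 is divided into 3 equal shares of 2/21 among Dalia, Ibtisam, Tariq.
Dalia is living and takes 2/21.
Ibtisam is living and takes 2/21.
Tariq is living and takes 2/21.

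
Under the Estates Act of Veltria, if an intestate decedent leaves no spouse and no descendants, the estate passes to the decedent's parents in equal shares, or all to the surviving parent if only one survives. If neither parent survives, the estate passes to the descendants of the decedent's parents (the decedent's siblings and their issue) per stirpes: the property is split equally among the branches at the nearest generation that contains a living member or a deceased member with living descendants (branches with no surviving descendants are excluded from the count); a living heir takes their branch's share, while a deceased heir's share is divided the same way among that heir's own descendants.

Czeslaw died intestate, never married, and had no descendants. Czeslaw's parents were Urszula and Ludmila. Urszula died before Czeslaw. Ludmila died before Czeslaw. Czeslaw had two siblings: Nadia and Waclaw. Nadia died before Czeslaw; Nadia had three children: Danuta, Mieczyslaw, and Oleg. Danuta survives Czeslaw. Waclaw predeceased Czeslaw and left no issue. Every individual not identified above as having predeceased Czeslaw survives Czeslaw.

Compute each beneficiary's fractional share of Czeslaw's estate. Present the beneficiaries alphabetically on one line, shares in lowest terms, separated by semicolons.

Danuta 1/3; Mieczyslaw 1/3; Oleg 1/3

Neither parent survives and there are no descendants, so the estate passes to Czeslaw's siblings and their issue per stirpes.
Waclaw left no surviving issue, so that branch lapses and is disregarded.
Nadia's line is the sole branch at this level, so the full 1 passes to Nadia's issue by representation.
The estate is divided into 3 equal shares of 1/3 among Danuta, Mieczyslaw, Oleg.
Danuta is living and takes 1/3.
Mieczyslaw is living and takes 1/3.
Oleg is living and takes 1/3.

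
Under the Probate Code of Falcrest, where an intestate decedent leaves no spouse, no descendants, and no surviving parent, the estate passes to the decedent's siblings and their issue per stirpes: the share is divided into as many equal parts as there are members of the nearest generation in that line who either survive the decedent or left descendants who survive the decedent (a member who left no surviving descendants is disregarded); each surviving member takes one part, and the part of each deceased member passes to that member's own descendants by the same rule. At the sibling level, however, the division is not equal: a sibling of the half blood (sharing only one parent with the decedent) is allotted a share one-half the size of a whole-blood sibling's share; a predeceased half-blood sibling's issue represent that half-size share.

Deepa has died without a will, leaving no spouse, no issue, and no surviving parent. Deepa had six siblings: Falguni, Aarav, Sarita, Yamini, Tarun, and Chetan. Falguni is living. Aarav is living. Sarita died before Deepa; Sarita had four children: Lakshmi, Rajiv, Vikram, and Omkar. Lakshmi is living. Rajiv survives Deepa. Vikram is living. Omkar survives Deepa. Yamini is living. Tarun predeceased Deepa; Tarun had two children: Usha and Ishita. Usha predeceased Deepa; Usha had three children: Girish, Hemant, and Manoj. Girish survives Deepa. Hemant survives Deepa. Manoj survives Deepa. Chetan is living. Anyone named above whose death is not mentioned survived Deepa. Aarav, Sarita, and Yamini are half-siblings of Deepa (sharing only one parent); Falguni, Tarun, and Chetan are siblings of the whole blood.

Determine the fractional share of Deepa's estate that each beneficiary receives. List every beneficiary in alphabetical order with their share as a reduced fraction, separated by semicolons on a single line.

Aarav 1/9; Chetan 2/9; Falguni 2/9; Girish 1/27; Hemant 1/27; Ishita 1/9; Lakshmi 1/36; Manoj 1/27; Omkar 1/36; Rajiv 1/36; Vikram 1/36; Yamini 1/9

No spouse, descendants, or parent survives, so the estate passes to Deepa's siblings per stirpes.
Half-blood siblings count for one-half the weight of whole-blood siblings at the initial division.
Dividing 1 in proportion to weights (total weight 9/2): Falguni (weight 1) → 2/9; Aarav (weight 1/2) → 1/9; Sarita (weight 1/2) → 1/9; Yamini (weight 1/2) → 1/9; Tarun (weight 1) → 2/9; Chetan (weight 1) → 2/9.
Falguni is living and takes 2/9.
Aarav is living and takes 1/9.
Sarita predeceased; the 1/9 allotted to Sarita's branch passes to Sarita's issue by representation.
The 1/9 is divided into 4 equal shares of 1/36 among Lakshmi, Rajiv, Vikram, Omkar.
Lakshmi is living and takes 1/36.
Rajiv is living and takes 1/36.
Vikram is living and takes 1/36.
Omkar is living and takes 1/36.
Yamini is living and takes 1/9.
Tarun predeceased; the 2/9 allotted to Tarun's branch passes to Tarun's issue by representation.
The 2/9 is divided into 2 equal shares of 1/9 among Usha, Ishita.
Usha predeceased; the 1/9 allotted to Usha's branch passes to Usha's issue by representation.
The 1/9 is divided into 3 equal shares of 1/27 among Girish, Hemant, Manoj.
Girish is living and takes 1/27.
Hemant is living and takes 1/27.
Manoj is living and takes 1/27.
Ishita is living and takes 1/9.
Chetan is living and takes 2/9.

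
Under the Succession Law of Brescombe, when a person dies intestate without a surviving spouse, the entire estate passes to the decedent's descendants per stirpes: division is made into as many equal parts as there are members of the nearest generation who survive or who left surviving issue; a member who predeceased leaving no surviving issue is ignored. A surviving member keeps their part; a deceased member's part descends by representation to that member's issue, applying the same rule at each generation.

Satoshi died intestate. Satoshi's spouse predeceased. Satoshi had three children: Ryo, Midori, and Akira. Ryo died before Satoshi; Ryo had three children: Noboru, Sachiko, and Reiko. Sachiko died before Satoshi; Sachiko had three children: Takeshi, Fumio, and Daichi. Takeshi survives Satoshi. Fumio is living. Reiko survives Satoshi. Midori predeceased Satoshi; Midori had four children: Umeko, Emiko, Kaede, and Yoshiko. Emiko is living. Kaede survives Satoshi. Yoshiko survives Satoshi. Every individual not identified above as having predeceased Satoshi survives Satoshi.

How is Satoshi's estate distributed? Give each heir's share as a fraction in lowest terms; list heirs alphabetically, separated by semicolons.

There is no surviving spouse, so the entire estate passes to Satoshi's descendants per stirpes.
The estate is divided into 3 equal shares of 1/3 among Ryo, Midori, Akira.
Ryo predeceased; the 1/3 allotted to Ryo's branch passes to Ryo's issue by representation.
The 1/3 is divided into 3 equal shares of 1/9 among Noboru, Sachiko, Reiko.
Noboru is living and takes 1/9.
Sachiko predeceased; the 1/9 allotted to Sachiko's branch passes to Sachiko's issue by representation.
The 1/9 is divided into 3 equal shares of 1/27 among Takeshi, Fumio, Daichi.
Takeshi is living and takes 1/27.
Fumio is living and takes 1/27.
Daichi is living and takes 1/27.
Reiko is living and takes 1/9.
Midori predeceased; the 1/3 allotted to Midori's branch passes to Midori's issue by representation.
The 1/3 is divided into 4 equal shares of 1/12 among Umeko, Emiko, Kaede, Yoshiko.
Umeko is living and takes 1/12.
Emiko is living and takes 1/12.
Kaede is living and takes 1/12.
Yoshiko is living and takes 1/12.
Akira is living and takes 1/3.

Akira 1/3; Daichi 1/27; Emiko 1/12; Fumio 1/27; Kaede 1/12; Noboru 1/9; Reiko 1/9; Takeshi 1/27; Umeko 1/12; Yoshiko 1/12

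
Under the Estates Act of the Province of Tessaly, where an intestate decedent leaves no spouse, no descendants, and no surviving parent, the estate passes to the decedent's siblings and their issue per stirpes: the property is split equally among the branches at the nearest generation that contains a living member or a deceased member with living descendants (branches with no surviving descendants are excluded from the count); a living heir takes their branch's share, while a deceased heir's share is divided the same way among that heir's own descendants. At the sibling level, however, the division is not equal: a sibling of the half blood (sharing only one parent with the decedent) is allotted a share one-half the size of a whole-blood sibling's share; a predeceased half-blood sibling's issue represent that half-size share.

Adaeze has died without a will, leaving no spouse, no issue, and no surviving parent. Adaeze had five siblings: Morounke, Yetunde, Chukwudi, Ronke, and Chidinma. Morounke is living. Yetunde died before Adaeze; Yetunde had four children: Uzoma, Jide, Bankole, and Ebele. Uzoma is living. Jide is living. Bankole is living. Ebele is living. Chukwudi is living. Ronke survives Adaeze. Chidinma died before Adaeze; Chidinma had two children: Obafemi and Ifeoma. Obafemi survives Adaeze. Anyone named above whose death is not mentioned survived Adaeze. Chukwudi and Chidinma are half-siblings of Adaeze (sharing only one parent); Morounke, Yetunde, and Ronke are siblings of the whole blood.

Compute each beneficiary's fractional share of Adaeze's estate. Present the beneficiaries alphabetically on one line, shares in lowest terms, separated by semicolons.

No spouse, descendants, or parent survives, so the estate passes to Adaeze's siblings per stirpes.
Half-blood siblings count for one-half the weight of whole-blood siblings at the initial division.
Dividing 1 in proportion to weights (total weight 4): Morounke (weight 1) → 1/4; Yetunde (weight 1) → 1/4; Chukwudi (weight 1/2) → 1/8; Ronke (weight 1) → 1/4; Chidinma (weight 1/2) → 1/8.
Morounke is living and takes 1/4.
Yetunde predeceased; the 1/4 allotted to Yetunde's branch passes to Yetunde's issue by representation.
The 1/4 is divided into 4 equal shares of 1/16 among Uzoma, Jide, Bankole, Ebele.
Uzoma is living and takes 1/16.
Jide is living and takes 1/16.
Bankole is living and takes 1/16.
Ebele is living and takes 1/16.
Chukwudi is living and takes 1/8.
Ronke is living and takes 1/4.
Chidinma predeceased; the 1/8 allotted to Chidinma's branch passes to Chidinma's issue by representation.
The 1/8 is divided into 2 equal shares of 1/16 among Obafemi, Ifeoma.
Obafemi is living and takes 1/16.
Ifeoma is living and takes 1/16.

Bankole 1/16; Chukwudi 1/8; Ebele 1/16; Ifeoma 1/16; Jide 1/16; Morounke 1/4; Obafemi 1/16; Ronke 1/4; Uzoma 1/16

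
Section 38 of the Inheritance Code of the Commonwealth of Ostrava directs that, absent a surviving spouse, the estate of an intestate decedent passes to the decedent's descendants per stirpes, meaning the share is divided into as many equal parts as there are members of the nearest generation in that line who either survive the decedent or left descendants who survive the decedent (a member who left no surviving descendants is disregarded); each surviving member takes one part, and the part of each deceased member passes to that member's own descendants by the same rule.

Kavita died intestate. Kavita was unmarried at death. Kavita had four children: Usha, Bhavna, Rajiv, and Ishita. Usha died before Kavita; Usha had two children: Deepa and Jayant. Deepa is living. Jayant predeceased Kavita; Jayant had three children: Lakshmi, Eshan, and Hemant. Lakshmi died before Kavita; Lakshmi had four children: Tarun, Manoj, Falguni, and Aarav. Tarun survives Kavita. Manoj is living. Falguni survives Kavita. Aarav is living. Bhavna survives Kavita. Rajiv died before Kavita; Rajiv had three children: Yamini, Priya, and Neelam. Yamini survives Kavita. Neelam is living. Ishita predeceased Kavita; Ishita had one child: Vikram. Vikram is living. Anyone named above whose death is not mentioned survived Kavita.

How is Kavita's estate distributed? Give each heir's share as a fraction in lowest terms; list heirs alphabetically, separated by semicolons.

There is no surviving spouse, so the entire estate passes to Kavita's descendants per stirpes.
The estate is divided into 4 equal shares of 1/4 among Usha, Bhavna, Rajiv, Ishita.
Usha predeceased; the 1/4 allotted to Usha's branch passes to Usha's issue by representation.
The 1/4 is divided into 2 equal shares of 1/8 among Deepa, Jayant.
Deepa is living and takes 1/8.
Jayant predeceased; the 1/8 allotted to Jayant's branch passes to Jayant's issue by representation.
The 1/8 is divided into 3 equal shares of 1/24 among Lakshmi, Eshan, Hemant.
Lakshmi predeceased; the 1/24 allotted to Lakshmi's branch passes to Lakshmi's issue by representation.
The 1/24 is divided into 4 equal shares of 1/96 among Tarun, Manoj, Falguni, Aarav.
Tarun is living and takes 1/96.
Manoj is living and takes 1/96.
Falguni is living and takes 1/96.
Aarav is living and takes 1/96.
Eshan is living and takes 1/24.
Hemant is living and takes 1/24.
Bhavna is living and takes 1/4.
Rajiv predeceased; the 1/4 allotted to Rajiv's branch passes to Rajiv's issue by representation.
The 1/4 is divided into 3 equal shares of 1/12 among Yamini, Priya, Neelam.
Yamini is living and takes 1/12.
Priya is living and takes 1/12.
Neelam is living and takes 1/12.
Ishita predeceased; the 1/4 allotted to Ishita's branch passes to Ishita's issue by representation.
Vikram is the sole taker at this level and receives the full 1/4.

Aarav 1/96; Bhavna 1/4; Deepa 1/8; Eshan 1/24; Falguni 1/96; Hemant 1/24; Manoj 1/96; Neelam 1/12; Priya 1/12; Tarun 1/96; Vikram 1/4; Yamini 1/12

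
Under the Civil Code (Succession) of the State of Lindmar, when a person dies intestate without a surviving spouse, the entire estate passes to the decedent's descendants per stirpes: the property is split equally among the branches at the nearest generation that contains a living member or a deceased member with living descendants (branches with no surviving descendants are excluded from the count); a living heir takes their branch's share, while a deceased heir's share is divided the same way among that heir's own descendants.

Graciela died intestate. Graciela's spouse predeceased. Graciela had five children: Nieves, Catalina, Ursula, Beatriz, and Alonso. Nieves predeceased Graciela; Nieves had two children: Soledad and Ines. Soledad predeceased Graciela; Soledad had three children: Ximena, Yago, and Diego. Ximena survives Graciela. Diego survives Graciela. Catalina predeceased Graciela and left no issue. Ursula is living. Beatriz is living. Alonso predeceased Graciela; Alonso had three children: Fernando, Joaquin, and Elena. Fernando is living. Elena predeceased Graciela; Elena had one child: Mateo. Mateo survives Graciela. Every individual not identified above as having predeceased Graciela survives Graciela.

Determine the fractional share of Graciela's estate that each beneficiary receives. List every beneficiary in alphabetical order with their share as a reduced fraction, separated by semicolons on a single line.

Beatriz 1/4; Diego 1/24; Fernando 1/12; Ines 1/8; Joaquin 1/12; Mateo 1/12; Ursula 1/4; Ximena 1/24; Yago 1/24

There is no surviving spouse, so the entire estate passes to Graciela's descendants per stirpes.
Catalina left no surviving issue, so that branch lapses and is disregarded.
The estate is divided into 4 equal shares of 1/4 among Nieves, Ursula, Beatriz, Alonso.
Nieves predeceased; the 1/4 allotted to Nieves's branch passes to Nieves's issue by representation.
The 1/4 is divided into 2 equal shares of 1/8 among Soledad, Ines.
Soledad predeceased; the 1/8 allotted to Soledad's branch passes to Soledad's issue by representation.
The 1/8 is divided into 3 equal shares of 1/24 among Ximena, Yago, Diego.
Ximena is living and takes 1/24.
Yago is living and takes 1/24.
Diego is living and takes 1/24.
Ines is living and takes 1/8.
Ursula is living and takes 1/4.
Beatriz is living and takes 1/4.
Alonso predeceased; the 1/4 allotted to Alonso's branch passes to Alonso's issue by representation.
The 1/4 is divided into 3 equal shares of 1/12 among Fernando, Joaquin, Elena.
Fernando is living and takes 1/12.
Joaquin is living and takes 1/12.
Elena predeceased; the 1/12 allotted to Elena's branch passes to Elena's issue by representation.
Mateo is the sole taker at this level and receives the full 1/12.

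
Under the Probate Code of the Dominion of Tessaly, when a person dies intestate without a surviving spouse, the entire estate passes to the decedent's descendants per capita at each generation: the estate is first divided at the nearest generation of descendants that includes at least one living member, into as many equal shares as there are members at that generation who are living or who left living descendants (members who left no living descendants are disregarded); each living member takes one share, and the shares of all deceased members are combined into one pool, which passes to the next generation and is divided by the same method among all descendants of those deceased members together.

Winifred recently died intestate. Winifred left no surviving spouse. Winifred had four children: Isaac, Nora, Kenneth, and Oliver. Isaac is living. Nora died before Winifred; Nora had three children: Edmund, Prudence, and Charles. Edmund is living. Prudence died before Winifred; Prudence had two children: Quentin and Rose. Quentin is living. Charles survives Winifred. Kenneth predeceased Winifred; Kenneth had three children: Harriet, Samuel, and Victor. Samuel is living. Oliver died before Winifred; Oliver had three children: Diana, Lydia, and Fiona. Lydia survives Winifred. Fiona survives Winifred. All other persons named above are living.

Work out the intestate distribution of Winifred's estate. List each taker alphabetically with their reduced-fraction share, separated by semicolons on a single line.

There is no surviving spouse, so the entire estate passes to Winifred's descendants per capita at each generation.
At generation 1 (Isaac, Nora, Kenneth, Oliver) there are 4 shares of (1)/4 = 1/4 each.
Living: Isaac — each takes 1/4.
Deceased: Nora, Kenneth, and Oliver. Their combined 3/4 is pooled and carried to generation 2.
At generation 2 (Edmund, Prudence, Charles, Harriet, Samuel, Victor, Diana, Lydia, Fiona) there are 9 shares of (3/4)/9 = 1/12 each.
Living: Edmund, Charles, Harriet, Samuel, Victor, Diana, Lydia, and Fiona — each takes 1/12.
Deceased: Prudence. That 1/12 share is carried to generation 3.
At generation 3 (Quentin, Rose) there are 2 shares of (1/12)/2 = 1/24 each.
Living: Quentin and Rose — each takes 1/24.

Charles 1/12; Diana 1/12; Edmund 1/12; Fiona 1/12; Harriet 1/12; Isaac 1/4; Lydia 1/12; Quentin 1/24; Rose 1/24; Samuel 1/12; Victor 1/12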